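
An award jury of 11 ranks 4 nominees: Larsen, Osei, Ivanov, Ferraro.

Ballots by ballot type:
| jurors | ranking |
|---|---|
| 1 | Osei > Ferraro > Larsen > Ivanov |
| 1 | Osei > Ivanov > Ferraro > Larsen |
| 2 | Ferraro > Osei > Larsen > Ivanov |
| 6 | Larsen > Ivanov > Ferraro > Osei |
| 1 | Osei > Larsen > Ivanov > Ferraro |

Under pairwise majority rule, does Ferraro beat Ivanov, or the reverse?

Ivanov

Ballots ranking Ferraro above Ivanov: 1 + 2 = 3.
Ballots ranking Ivanov above Ferraro: 11 − 3 = 8.
Ivanov wins the head-to-head 8–3.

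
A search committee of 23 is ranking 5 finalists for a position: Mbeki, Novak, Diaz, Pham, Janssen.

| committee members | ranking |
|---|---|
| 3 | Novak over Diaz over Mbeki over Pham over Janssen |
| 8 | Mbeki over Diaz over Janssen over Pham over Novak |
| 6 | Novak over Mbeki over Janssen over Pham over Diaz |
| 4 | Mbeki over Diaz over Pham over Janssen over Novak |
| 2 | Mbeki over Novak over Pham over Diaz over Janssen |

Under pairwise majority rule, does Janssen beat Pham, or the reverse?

Janssen

Ballots ranking Janssen above Pham: 8 + 6 = 14.
Ballots ranking Pham above Janssen: 23 − 14 = 9.
Janssen wins the head-to-head 14–9.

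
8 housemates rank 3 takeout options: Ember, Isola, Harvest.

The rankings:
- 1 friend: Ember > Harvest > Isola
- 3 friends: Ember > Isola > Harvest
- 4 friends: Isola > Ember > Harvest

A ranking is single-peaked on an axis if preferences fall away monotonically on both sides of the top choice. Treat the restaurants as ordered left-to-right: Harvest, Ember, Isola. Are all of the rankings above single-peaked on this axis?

Axis positions: Harvest=1, Ember=2, Isola=3.
Bloc 1 (peak Ember at position 2): ranking walks positions 2-1-3, expanding outward from the peak — single-peaked.
Bloc 2 (peak Ember at position 2): ranking walks positions 2-3-1, expanding outward from the peak — single-peaked.
Bloc 3 (peak Isola at position 3): ranking walks positions 3-2-1, expanding outward from the peak — single-peaked.
Every ranking is single-peaked on this axis.

yes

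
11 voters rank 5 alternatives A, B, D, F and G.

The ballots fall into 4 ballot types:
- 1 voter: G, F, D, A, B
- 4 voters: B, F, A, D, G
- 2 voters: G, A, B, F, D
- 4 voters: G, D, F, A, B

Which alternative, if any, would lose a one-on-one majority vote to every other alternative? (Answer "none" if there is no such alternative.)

Head-to-head results (11 voters):
A vs B: A preferred on 1+2+4 = 7 ballots; A wins 7–4.
A vs D: A is ranked higher on 4+2 = 6 ballots, D on 5. A wins 6–5.
A vs F: F, 9–2.
A vs G: 4 to 7, G.
B–D: B 6–5.
B vs F: 6 to 5, B.
B–G: G 7–4.
D–F: F 7–4.
D–G: G 7–4.
F vs G: G, 7–4.
D loses to every other alternative — it is the Condorcet loser.

D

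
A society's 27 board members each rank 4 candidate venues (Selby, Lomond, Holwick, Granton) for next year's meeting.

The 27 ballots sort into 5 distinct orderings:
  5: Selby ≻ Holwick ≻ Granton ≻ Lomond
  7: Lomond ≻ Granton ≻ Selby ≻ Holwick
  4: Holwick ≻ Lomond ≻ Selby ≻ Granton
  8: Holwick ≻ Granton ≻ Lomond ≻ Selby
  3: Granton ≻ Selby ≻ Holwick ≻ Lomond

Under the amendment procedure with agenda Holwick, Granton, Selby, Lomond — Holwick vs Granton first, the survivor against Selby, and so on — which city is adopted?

Round 1: Holwick vs Granton — 17–10, Holwick advances.
Round 2: Holwick vs Selby — 12–15, Selby advances.
Round 3: Selby vs Lomond — 8–19, Lomond advances.
The agenda winner is Lomond.

Lomond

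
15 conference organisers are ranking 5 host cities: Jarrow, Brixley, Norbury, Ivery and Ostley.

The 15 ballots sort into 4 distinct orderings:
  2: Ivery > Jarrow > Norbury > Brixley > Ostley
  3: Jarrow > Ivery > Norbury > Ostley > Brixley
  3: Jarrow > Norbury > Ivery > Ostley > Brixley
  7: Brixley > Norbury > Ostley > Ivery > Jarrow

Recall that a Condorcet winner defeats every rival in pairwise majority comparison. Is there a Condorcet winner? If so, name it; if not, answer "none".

Head-to-head results (15 organisers):
Jarrow vs Brixley: 2+3+3 = 8 for Jarrow, 7 for Brixley — Jarrow by 8–7.
Jarrow vs Norbury: Jarrow preferred on 2+3+3 = 8 ballots; Jarrow wins 8–7.
Jarrow vs Ivery: 6 to 9, Ivery.
Jarrow vs Ostley: 2+3+3 = 8 for Jarrow, 7 for Ostley — Jarrow by 8–7.
Brixley vs Norbury: 7 for Brixley, 8 for Norbury — Norbury by 8–7.
Brixley vs Ivery: 7 for Brixley, 8 for Ivery — Ivery by 8–7.
Brixley vs Ostley: 2+7 = 9 for Brixley, 6 for Ostley — Brixley by 9–6.
Norbury vs Ivery: Norbury is ranked higher on 3+7 = 10 ballots, Ivery on 5. Norbury wins 10–5.
Norbury vs Ostley: 2+3+3+7 = 15 for Norbury, 0 for Ostley — Norbury by 15–0.
Ivery vs Ostley: Ivery is ranked higher on 2+3+3 = 8 ballots, Ostley on 7. Ivery wins 8–7.
Each city drops at least one matchup (Jarrow loses to Ivery; Brixley loses to Jarrow; Norbury loses to Jarrow; Ivery loses to Norbury; Ostley loses to Jarrow); the cycle Jarrow beats Norbury beats Ivery beats Jarrow rules out a Condorcet winner.

none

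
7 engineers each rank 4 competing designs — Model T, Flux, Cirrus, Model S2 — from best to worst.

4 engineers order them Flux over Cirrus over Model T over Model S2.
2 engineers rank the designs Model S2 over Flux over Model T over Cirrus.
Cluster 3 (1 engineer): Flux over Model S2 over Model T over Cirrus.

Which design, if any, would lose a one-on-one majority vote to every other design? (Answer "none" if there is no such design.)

Model S2

Pairwise majorities:
Model T–Flux: Flux 7–0.
Model T vs Cirrus: Cirrus, 4–3.
Model T vs Model S2: 4 to 3, Model T.
Flux vs Cirrus: Flux, 7–0.
Flux vs Model S2: Flux wins 5–2.
Cirrus–Model S2: Cirrus 4–3.
Only Model S2 has no wins; Model S2 is the Condorcet loser.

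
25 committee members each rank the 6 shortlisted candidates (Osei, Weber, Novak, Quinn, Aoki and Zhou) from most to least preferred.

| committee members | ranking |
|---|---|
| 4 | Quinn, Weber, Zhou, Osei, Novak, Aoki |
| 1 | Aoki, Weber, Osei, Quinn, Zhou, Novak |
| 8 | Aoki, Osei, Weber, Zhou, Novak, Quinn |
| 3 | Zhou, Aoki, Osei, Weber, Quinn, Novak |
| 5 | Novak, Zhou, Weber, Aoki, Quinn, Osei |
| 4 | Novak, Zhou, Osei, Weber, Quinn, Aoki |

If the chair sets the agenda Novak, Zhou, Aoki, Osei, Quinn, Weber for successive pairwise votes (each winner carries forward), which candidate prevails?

Round 1: Novak vs Zhou — 9–16, Zhou advances.
Round 2: Zhou vs Aoki — 16–9, Zhou advances.
Round 3: Zhou vs Osei — 16–9, Zhou advances.
Round 4: Zhou vs Quinn — 20–5, Zhou advances.
Round 5: Zhou vs Weber — 12–13, Weber advances.
Weber survives the agenda.

Weber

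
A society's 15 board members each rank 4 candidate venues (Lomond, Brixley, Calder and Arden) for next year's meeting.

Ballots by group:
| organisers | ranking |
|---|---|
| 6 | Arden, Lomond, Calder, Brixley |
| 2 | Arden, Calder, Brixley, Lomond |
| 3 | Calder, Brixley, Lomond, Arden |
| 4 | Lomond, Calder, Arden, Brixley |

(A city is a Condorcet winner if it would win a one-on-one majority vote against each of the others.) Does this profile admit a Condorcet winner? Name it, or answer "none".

Arden

Pairwise majorities:
Lomond vs Brixley: 10 to 5, Lomond.
Lomond vs Calder: 6+4 = 10 for Lomond, 5 for Calder — Lomond by 10–5.
Lomond vs Arden: 7 to 8, Arden.
Brixley vs Calder: Brixley preferred on 0 ballots; Calder wins 15–0.
Brixley vs Arden: Brixley is ranked higher on 3 ballots, Arden on 12. Arden wins 12–3.
Calder vs Arden: Calder is ranked higher on 3+4 = 7 ballots, Arden on 8. Arden wins 8–7.
Arden defeats every rival head-to-head and is the Condorcet winner.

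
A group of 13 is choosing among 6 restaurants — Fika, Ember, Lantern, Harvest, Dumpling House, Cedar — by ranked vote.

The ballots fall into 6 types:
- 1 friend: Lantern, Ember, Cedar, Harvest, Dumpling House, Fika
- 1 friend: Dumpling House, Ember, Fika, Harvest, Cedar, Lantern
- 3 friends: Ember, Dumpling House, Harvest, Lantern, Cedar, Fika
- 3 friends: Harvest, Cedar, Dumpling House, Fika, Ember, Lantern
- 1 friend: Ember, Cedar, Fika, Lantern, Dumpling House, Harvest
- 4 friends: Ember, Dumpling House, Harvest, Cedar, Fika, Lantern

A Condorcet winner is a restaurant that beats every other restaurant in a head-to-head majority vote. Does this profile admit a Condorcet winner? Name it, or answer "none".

Ember

Check each pair by majority over 13 ballots:
Fika vs Ember: Ember wins 10–3.
Fika–Lantern: Fika 9–4.
Fika vs Harvest: Harvest, 11–2.
Fika vs Dumpling House: Dumpling House wins 12–1.
Fika vs Cedar: Cedar, 12–1.
Ember vs Lantern: Ember, 12–1.
Ember vs Harvest: Ember wins 10–3.
Ember vs Dumpling House: Ember wins 9–4.
Ember vs Cedar: Ember wins 10–3.
Lantern vs Harvest: Harvest wins 11–2.
Lantern vs Dumpling House: Dumpling House, 11–2.
Lantern vs Cedar: Cedar wins 9–4.
Harvest vs Dumpling House: Dumpling House, 9–4.
Harvest–Cedar: Harvest 11–2.
Dumpling House–Cedar: Dumpling House 8–5.
Ember defeats every rival head-to-head and is the Condorcet winner.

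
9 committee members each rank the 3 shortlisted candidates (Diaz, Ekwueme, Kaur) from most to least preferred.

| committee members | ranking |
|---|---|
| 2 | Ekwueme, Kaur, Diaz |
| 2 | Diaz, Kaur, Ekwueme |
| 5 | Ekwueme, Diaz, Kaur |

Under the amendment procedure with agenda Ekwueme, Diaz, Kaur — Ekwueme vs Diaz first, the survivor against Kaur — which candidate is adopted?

Round 1: Ekwueme vs Diaz — 7–2, Ekwueme advances.
Round 2: Ekwueme vs Kaur — 7–2, Ekwueme advances.
The agenda winner is Ekwueme.

Ekwueme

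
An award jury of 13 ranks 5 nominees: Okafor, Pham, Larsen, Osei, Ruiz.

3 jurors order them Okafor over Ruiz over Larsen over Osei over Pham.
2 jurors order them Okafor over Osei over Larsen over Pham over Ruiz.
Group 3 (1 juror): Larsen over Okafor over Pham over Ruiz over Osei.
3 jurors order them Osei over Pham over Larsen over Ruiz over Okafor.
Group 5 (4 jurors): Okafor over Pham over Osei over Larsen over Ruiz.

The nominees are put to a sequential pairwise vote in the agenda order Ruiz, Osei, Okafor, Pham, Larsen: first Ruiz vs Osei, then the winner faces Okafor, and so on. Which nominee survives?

Round 1: Ruiz vs Osei — 4–9, Osei advances.
Round 2: Osei vs Okafor — 3–10, Okafor advances.
Round 3: Okafor vs Pham — 10–3, Okafor advances.
Round 4: Okafor vs Larsen — 9–4, Okafor advances.
The agenda winner is Okafor.

Okafor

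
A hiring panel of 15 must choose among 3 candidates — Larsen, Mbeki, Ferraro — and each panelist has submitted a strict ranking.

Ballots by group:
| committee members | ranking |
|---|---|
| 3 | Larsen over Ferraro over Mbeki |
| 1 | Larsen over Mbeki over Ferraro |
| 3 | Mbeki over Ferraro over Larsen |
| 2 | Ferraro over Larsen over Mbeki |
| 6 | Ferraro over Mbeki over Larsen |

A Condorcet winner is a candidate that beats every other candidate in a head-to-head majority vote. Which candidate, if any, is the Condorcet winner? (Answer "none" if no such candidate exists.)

Head-to-head results (15 committee members):
Larsen vs Mbeki: Larsen is ranked higher on 3+1+2 = 6 ballots, Mbeki on 9. Mbeki wins 9–6.
Larsen vs Ferraro: Larsen is ranked higher on 3+1 = 4 ballots, Ferraro on 11. Ferraro wins 11–4.
Mbeki vs Ferraro: 1+3 = 4 for Mbeki, 11 for Ferraro — Ferraro by 11–4.
Ferraro wins every pairwise contest, so Ferraro is the Condorcet winner.

Ferraro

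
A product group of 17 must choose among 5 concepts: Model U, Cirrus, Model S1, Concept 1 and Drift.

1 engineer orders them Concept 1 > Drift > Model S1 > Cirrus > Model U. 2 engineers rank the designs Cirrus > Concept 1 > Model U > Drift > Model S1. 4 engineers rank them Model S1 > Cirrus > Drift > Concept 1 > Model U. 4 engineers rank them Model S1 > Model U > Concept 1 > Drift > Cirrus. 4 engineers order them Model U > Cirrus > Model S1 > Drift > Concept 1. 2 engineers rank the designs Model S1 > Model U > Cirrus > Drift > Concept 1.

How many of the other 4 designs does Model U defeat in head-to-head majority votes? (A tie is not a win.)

Model U against each rival (17 engineers):
Model U vs Cirrus: Model U preferred on 4+4+2 = 10 ballots; Model U wins 10–7.
Model U vs Model S1: Model S1 wins 11–6.
Model U vs Concept 1: Model U is ranked higher on 4+4+2 = 10 ballots, Concept 1 on 7. Model U wins 10–7.
Model U vs Drift: Model U, 12–5.
Model U beats Cirrus, Concept 1, Drift; loses to Model S1 — 3 pairwise wins.

3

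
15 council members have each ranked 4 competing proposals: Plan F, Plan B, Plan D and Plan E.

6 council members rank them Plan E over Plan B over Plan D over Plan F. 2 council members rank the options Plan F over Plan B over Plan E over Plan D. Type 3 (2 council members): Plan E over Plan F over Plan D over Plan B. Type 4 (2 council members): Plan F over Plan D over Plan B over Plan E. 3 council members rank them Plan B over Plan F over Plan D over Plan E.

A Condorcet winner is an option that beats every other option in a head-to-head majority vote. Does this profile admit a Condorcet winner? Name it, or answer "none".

Plan E

Head-to-head results (15 council members):
Plan F vs Plan B: Plan B, 9–6.
Plan F vs Plan D: Plan F, 9–6.
Plan F vs Plan E: Plan E, 8–7.
Plan B–Plan D: Plan B 11–4.
Plan B vs Plan E: Plan E, 8–7.
Plan D–Plan E: Plan E 10–5.
Only Plan E has no losses; Plan E is the Condorcet winner.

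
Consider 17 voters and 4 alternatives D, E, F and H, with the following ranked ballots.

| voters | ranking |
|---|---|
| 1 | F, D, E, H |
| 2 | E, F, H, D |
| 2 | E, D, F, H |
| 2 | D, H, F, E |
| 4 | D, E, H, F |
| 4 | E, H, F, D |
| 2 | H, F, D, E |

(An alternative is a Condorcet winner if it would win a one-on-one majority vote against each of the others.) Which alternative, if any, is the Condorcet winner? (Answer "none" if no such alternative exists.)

Check each pair by majority over 17 ballots:
D vs E: 9 to 8, D.
D vs F: 8 to 9, F.
D vs H: D is ranked higher on 1+2+2+4 = 9 ballots, H on 8. D wins 9–8.
E vs F: E preferred on 2+2+4+4 = 12 ballots; E wins 12–5.
E vs H: 1+2+2+4+4 = 13 for E, 4 for H — E by 13–4.
F vs H: 1+2+2 = 5 for F, 12 for H — H by 12–5.
Every alternative loses at least once (D loses to F; E loses to D; F loses to E; H loses to D). The majority relation contains the cycle D > E > F > D, so there is no Condorcet winner.

none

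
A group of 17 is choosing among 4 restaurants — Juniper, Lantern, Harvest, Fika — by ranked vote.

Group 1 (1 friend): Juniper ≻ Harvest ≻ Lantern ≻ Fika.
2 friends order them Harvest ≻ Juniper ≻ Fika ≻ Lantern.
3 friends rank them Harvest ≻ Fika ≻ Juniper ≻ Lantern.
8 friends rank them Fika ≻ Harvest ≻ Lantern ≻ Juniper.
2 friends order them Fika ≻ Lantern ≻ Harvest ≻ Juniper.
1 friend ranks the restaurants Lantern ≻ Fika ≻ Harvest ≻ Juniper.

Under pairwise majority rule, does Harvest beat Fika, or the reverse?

Fika

Ballots ranking Harvest above Fika: 1 + 2 + 3 = 6.
Ballots ranking Fika above Harvest: 17 − 6 = 11.
Fika wins the head-to-head 11–6.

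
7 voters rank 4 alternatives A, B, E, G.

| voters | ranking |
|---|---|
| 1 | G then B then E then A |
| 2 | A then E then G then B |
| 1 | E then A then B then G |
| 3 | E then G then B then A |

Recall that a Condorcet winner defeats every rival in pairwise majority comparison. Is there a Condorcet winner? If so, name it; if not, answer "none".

E

Pairwise majorities:
A vs B: A is ranked higher on 2+1 = 3 ballots, B on 4. B wins 4–3.
A vs E: 2 to 5, E.
A vs G: 3 to 4, G.
B vs E: 1 for B, 6 for E — E by 6–1.
B vs G: 1 to 6, G.
E vs G: 6 to 1, E.
Only E has no losses; E is the Condorcet winner.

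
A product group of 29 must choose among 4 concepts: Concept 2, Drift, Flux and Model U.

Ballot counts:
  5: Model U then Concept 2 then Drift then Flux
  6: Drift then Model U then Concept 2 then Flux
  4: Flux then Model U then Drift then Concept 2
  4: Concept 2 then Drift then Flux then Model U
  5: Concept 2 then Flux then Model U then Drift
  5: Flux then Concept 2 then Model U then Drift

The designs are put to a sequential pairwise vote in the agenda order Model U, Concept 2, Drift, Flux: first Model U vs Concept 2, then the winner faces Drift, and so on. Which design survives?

Flux

Round 1: Model U vs Concept 2 — 15–14, Model U advances.
Round 2: Model U vs Drift — 19–10, Model U advances.
Round 3: Model U vs Flux — 11–18, Flux advances.
The agenda winner is Flux.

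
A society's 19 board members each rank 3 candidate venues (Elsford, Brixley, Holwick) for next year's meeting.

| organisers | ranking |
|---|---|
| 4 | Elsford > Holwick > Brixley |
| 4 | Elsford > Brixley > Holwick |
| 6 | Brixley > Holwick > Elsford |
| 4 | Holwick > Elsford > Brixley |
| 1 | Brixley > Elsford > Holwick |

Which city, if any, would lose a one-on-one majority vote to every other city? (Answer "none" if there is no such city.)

none

Pairwise majorities:
Elsford vs Brixley: Elsford, 12–7.
Elsford–Holwick: Holwick 10–9.
Brixley vs Holwick: Brixley is ranked higher on 4+6+1 = 11 ballots, Holwick on 8. Brixley wins 11–8.
Each city has at least one pairwise win (Elsford beats Brixley; Brixley beats Holwick; Holwick beats Elsford) — no Condorcet loser.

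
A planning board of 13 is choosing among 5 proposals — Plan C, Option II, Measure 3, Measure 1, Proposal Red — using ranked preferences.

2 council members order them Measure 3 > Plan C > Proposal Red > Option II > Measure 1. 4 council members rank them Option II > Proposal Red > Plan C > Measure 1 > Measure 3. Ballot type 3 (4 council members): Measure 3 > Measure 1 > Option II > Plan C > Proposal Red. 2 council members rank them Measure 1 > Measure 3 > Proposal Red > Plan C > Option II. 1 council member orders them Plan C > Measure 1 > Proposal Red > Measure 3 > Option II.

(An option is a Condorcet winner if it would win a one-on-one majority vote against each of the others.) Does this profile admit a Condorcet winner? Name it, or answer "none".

Pairwise majorities:
Plan C–Option II: Option II 8–5.
Plan C vs Measure 3: Measure 3 wins 8–5.
Plan C–Measure 1: Plan C 7–6.
Plan C vs Proposal Red: Plan C, 7–6.
Option II vs Measure 3: Measure 3 wins 9–4.
Option II vs Measure 1: Measure 1 wins 7–6.
Option II–Proposal Red: Option II 8–5.
Measure 3–Measure 1: Measure 1 7–6.
Measure 3 vs Proposal Red: Measure 3, 8–5.
Measure 1 vs Proposal Red: Measure 1 wins 7–6.
Every option loses at least once (Plan C loses to Option II; Option II loses to Measure 3; Measure 3 loses to Measure 1; Measure 1 loses to Plan C; Proposal Red loses to Plan C). The majority relation contains the cycle Plan C > Measure 1 > Option II > Plan C, so there is no Condorcet winner.

none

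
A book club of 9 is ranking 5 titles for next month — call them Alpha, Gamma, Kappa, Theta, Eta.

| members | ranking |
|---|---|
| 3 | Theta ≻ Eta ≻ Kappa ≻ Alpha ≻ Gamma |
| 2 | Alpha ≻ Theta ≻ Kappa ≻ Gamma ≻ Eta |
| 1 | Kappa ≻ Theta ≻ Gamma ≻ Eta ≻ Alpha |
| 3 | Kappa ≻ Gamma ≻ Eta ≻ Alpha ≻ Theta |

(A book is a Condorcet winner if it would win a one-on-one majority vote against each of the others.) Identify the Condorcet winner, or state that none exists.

none

Pairwise majorities:
Alpha vs Gamma: Alpha, 5–4.
Alpha–Kappa: Kappa 7–2.
Alpha vs Theta: Alpha, 5–4.
Alpha vs Eta: Eta wins 7–2.
Gamma vs Kappa: Kappa wins 9–0.
Gamma vs Theta: Theta, 6–3.
Gamma–Eta: Gamma 6–3.
Kappa vs Theta: Theta, 5–4.
Kappa vs Eta: Kappa, 6–3.
Theta–Eta: Theta 6–3.
Each book drops at least one matchup (Alpha loses to Kappa; Gamma loses to Alpha; Kappa loses to Theta; Theta loses to Alpha; Eta loses to Gamma); the cycle Alpha → Gamma → Eta → Alpha rules out a Condorcet winner.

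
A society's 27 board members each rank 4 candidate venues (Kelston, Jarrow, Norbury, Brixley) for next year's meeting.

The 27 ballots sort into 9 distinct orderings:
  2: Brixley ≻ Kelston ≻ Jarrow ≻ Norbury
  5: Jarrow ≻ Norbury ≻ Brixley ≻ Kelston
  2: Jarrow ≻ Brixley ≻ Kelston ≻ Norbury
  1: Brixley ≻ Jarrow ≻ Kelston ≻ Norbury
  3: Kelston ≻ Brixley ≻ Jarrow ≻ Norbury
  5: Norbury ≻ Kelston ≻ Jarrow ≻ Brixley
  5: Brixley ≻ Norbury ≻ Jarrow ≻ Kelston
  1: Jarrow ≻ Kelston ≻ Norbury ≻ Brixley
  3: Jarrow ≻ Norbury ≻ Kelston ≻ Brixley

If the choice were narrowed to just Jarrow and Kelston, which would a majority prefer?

Ballots ranking Jarrow above Kelston: 5 + 2 + 1 + 5 + 1 + 3 = 17.
Ballots ranking Kelston above Jarrow: 27 − 17 = 10.
Jarrow wins the head-to-head 17–10.

Jarrow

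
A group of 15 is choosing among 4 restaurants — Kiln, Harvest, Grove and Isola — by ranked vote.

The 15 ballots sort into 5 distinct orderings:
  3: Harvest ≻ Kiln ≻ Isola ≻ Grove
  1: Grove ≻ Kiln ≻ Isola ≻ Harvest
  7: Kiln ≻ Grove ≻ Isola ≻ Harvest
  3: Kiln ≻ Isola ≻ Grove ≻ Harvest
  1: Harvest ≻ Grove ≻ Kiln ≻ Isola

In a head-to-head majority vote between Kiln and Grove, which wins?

Ballots ranking Kiln above Grove: 3 + 7 + 3 = 13.
Ballots ranking Grove above Kiln: 15 − 13 = 2.
Kiln wins the head-to-head 13–2.

Kiln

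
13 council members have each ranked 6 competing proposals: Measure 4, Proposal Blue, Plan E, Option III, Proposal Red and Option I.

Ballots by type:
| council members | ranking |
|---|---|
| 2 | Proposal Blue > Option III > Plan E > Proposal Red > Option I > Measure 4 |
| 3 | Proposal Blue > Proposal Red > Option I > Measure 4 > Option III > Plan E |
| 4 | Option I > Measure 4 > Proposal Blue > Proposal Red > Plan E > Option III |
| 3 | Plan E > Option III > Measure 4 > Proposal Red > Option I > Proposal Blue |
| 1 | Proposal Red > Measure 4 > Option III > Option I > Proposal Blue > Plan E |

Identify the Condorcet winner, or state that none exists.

none

Head-to-head results (13 council members):
Measure 4 vs Proposal Blue: Measure 4, 8–5.
Measure 4 vs Plan E: Measure 4 wins 8–5.
Measure 4 vs Option III: Measure 4, 8–5.
Measure 4–Proposal Red: Measure 4 7–6.
Measure 4–Option I: Option I 9–4.
Proposal Blue vs Plan E: Proposal Blue wins 10–3.
Proposal Blue vs Option III: Proposal Blue, 9–4.
Proposal Blue–Proposal Red: Proposal Blue 9–4.
Proposal Blue vs Option I: Option I, 8–5.
Plan E–Option III: Plan E 7–6.
Plan E vs Proposal Red: Proposal Red wins 8–5.
Plan E–Option I: Option I 8–5.
Option III vs Proposal Red: Proposal Red wins 8–5.
Option III vs Option I: Option I, 7–6.
Proposal Red–Option I: Proposal Red 9–4.
No option is unbeaten: Measure 4 loses to Option I; Proposal Blue loses to Measure 4; Plan E loses to Measure 4; Option III loses to Measure 4; Proposal Red loses to Measure 4; Option I loses to Proposal Red. In particular Measure 4 → Proposal Red → Option I → Measure 4 is a majority cycle — no Condorcet winner exists.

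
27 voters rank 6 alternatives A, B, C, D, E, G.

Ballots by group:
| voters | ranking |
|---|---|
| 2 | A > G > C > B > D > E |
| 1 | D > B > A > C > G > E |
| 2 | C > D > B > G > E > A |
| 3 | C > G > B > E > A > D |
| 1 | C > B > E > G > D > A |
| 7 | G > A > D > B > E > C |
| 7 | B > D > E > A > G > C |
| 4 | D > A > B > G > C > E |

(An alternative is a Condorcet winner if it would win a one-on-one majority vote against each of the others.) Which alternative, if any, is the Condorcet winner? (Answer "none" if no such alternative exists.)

D

Pairwise majorities:
A vs B: 2+7+4 = 13 for A, 14 for B — B by 14–13.
A vs C: 2+1+7+7+4 = 21 for A, 6 for C — A by 21–6.
A vs D: 12 to 15, D.
A vs E: A preferred on 2+1+7+4 = 14 ballots; A wins 14–13.
A vs G: A is ranked higher on 2+1+7+4 = 14 ballots, G on 13. A wins 14–13.
B vs C: B is ranked higher on 1+7+7+4 = 19 ballots, C on 8. B wins 19–8.
B vs D: 13 to 14, D.
B vs E: B preferred on 27 ballots; B wins 27–0.
B vs G: 15 to 12, B.
C vs D: C is ranked higher on 2+2+3+1 = 8 ballots, D on 19. D wins 19–8.
C vs E: C preferred on 2+1+2+3+1+4 = 13 ballots; E wins 14–13.
C vs G: 7 to 20, G.
D vs E: 2+1+2+7+7+4 = 23 for D, 4 for E — D by 23–4.
D vs G: 1+2+7+4 = 14 for D, 13 for G — D by 14–13.
E vs G: 1+7 = 8 for E, 19 for G — G by 19–8.
D beats each of A, B, C, E, G — D is the Condorcet winner.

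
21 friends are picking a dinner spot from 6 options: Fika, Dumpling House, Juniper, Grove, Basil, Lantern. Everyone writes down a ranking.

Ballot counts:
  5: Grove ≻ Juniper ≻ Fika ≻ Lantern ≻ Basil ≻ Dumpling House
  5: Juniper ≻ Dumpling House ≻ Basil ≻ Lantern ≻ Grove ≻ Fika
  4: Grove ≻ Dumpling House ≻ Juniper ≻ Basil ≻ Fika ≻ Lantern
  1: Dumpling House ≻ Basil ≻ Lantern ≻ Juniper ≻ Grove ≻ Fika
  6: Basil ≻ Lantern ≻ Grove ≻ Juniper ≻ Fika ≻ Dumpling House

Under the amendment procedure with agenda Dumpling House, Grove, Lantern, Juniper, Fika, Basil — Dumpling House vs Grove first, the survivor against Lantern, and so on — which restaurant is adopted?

Juniper

Round 1: Dumpling House vs Grove — 6–15, Grove advances.
Round 2: Grove vs Lantern — 9–12, Lantern advances.
Round 3: Lantern vs Juniper — 7–14, Juniper advances.
Round 4: Juniper vs Fika — 21–0, Juniper advances.
Round 5: Juniper vs Basil — 14–7, Juniper advances.
The agenda winner is Juniper.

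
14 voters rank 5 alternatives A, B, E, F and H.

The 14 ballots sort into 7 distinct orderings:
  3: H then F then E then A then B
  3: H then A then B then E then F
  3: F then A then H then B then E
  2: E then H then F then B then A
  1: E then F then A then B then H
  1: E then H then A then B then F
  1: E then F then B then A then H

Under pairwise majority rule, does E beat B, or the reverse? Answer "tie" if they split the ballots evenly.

E

Ballots ranking E above B: 3 + 2 + 1 + 1 + 1 = 8.
Ballots ranking B above E: 14 − 8 = 6.
E wins the head-to-head 8–6.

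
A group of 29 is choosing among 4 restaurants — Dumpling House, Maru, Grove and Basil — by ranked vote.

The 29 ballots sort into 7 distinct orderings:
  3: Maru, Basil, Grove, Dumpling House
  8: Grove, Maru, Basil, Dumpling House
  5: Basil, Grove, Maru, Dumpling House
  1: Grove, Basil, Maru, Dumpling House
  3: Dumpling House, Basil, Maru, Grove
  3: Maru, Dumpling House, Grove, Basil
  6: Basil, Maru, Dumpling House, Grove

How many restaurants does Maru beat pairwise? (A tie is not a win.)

2

Maru against each rival (29 friends):
Maru vs Dumpling House: Maru preferred on 3+8+5+1+3+6 = 26 ballots; Maru wins 26–3.
Maru vs Grove: 3+3+3+6 = 15 for Maru, 14 for Grove — Maru by 15–14.
Maru vs Basil: 3+8+3 = 14 for Maru, 15 for Basil — Basil by 15–14.
Maru beats Dumpling House, Grove; loses to Basil — 2 pairwise wins.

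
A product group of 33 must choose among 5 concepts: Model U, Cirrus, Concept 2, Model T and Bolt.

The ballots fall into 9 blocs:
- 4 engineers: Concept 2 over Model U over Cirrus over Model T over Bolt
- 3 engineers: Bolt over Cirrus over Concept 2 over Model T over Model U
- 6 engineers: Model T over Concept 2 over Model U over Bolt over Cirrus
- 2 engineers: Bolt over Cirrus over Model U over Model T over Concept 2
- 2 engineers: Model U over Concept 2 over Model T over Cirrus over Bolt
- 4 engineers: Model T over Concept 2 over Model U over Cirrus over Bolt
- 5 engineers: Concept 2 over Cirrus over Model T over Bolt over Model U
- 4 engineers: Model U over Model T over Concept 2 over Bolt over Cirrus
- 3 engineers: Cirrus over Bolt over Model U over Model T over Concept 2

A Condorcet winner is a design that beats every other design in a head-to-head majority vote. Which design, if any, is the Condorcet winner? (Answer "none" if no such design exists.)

Head-to-head results (33 engineers):
Model U vs Cirrus: Model U, 20–13.
Model U vs Concept 2: Model U is ranked higher on 2+2+4+3 = 11 ballots, Concept 2 on 22. Concept 2 wins 22–11.
Model U vs Model T: 15 to 18, Model T.
Model U vs Bolt: Model U, 20–13.
Cirrus vs Concept 2: Cirrus is ranked higher on 3+2+3 = 8 ballots, Concept 2 on 25. Concept 2 wins 25–8.
Cirrus–Model T: Cirrus 17–16.
Cirrus vs Bolt: Cirrus wins 18–15.
Concept 2 vs Model T: 4+3+2+5 = 14 for Concept 2, 19 for Model T — Model T by 19–14.
Concept 2–Bolt: Concept 2 25–8.
Model T vs Bolt: 4+6+2+4+5+4 = 25 for Model T, 8 for Bolt — Model T by 25–8.
Each design drops at least one matchup (Model U loses to Concept 2; Cirrus loses to Model U; Concept 2 loses to Model T; Model T loses to Cirrus; Bolt loses to Model U); the cycle Model U beats Cirrus beats Model T beats Model U rules out a Condorcet winner.

none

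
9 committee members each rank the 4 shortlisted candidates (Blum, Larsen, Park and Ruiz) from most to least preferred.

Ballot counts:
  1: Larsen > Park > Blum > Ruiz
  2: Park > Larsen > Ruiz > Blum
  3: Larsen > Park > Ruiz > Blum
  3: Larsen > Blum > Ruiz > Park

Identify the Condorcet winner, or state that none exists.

Larsen

Head-to-head results (9 committee members):
Blum vs Larsen: Larsen, 9–0.
Blum–Park: Park 6–3.
Blum vs Ruiz: Ruiz wins 5–4.
Larsen vs Park: Larsen, 7–2.
Larsen–Ruiz: Larsen 9–0.
Park–Ruiz: Park 6–3.
Only Larsen has no losses; Larsen is the Condorcet winner.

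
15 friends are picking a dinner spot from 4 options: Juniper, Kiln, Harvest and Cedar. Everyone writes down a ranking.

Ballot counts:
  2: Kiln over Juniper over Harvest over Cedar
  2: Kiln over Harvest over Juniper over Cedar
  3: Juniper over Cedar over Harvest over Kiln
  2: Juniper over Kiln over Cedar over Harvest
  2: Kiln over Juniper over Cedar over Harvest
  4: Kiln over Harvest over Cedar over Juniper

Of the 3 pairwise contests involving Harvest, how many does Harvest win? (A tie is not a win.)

Harvest against each rival (15 friends):
Harvest vs Juniper: Juniper wins 9–6.
Harvest vs Kiln: 3 for Harvest, 12 for Kiln — Kiln by 12–3.
Harvest vs Cedar: 8 to 7, Harvest.
Harvest beats Cedar; loses to Juniper, Kiln — 1 pairwise win.

1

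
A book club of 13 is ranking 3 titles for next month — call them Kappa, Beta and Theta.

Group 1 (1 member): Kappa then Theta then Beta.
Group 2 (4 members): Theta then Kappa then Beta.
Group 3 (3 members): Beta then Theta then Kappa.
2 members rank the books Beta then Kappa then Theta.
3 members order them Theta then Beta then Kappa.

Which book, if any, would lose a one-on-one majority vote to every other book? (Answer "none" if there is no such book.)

Kappa

Pairwise majorities:
Kappa vs Beta: 1+4 = 5 for Kappa, 8 for Beta — Beta by 8–5.
Kappa vs Theta: Kappa is ranked higher on 1+2 = 3 ballots, Theta on 10. Theta wins 10–3.
Beta vs Theta: Theta, 8–5.
Kappa loses to every other book — it is the Condorcet loser.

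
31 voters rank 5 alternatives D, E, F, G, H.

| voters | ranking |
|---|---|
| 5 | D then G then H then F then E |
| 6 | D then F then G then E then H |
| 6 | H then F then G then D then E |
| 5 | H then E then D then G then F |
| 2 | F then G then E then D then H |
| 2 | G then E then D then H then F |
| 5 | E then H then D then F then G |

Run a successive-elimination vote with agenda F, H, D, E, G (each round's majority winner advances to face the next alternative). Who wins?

H

Round 1: F vs H — 8–23, H advances.
Round 2: H vs D — 16–15, H advances.
Round 3: H vs E — 16–15, H advances.
Round 4: H vs G — 16–15, H advances.
H survives the agenda.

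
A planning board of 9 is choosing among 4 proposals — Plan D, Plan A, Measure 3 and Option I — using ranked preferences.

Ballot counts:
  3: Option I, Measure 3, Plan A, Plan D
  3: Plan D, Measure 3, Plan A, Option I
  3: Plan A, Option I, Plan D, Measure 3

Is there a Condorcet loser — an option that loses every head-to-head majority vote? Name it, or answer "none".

none

Pairwise majorities:
Plan D vs Plan A: Plan A wins 6–3.
Plan D vs Measure 3: Plan D is ranked higher on 3+3 = 6 ballots, Measure 3 on 3. Plan D wins 6–3.
Plan D vs Option I: Plan D is ranked higher on 3 ballots, Option I on 6. Option I wins 6–3.
Plan A vs Measure 3: Plan A preferred on 3 ballots; Measure 3 wins 6–3.
Plan A vs Option I: Plan A, 6–3.
Measure 3–Option I: Option I 6–3.
Each option has at least one pairwise win (Plan D beats Measure 3; Plan A beats Plan D; Measure 3 beats Plan A; Option I beats Plan D) — no Condorcet loser.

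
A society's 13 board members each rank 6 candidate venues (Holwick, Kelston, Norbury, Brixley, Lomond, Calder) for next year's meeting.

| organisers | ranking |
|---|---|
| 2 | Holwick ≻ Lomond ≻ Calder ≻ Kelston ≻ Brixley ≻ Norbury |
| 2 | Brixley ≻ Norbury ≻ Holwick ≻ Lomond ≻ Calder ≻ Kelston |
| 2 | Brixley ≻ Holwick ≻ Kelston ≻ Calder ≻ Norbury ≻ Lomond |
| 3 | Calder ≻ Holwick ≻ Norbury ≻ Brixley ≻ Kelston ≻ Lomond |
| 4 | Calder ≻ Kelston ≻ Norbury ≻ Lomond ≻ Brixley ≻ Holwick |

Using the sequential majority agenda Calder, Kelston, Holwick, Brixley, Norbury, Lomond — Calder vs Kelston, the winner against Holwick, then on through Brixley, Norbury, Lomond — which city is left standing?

Round 1: Calder vs Kelston — 11–2, Calder advances.
Round 2: Calder vs Holwick — 7–6, Calder advances.
Round 3: Calder vs Brixley — 9–4, Calder advances.
Round 4: Calder vs Norbury — 11–2, Calder advances.
Round 5: Calder vs Lomond — 9–4, Calder advances.
The agenda winner is Calder.

Calder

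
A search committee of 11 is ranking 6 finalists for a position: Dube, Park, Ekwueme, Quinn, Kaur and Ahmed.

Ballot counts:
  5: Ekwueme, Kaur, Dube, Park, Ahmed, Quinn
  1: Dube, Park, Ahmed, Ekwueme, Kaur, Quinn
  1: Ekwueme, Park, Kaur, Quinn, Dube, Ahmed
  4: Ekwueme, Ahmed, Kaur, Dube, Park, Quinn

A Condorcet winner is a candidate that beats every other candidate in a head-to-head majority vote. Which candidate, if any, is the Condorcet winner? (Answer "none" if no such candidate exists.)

Check each pair by majority over 11 ballots:
Dube–Park: Dube 10–1.
Dube–Ekwueme: Ekwueme 10–1.
Dube–Quinn: Dube 10–1.
Dube vs Kaur: Kaur, 10–1.
Dube–Ahmed: Dube 7–4.
Park vs Ekwueme: Ekwueme, 10–1.
Park–Quinn: Park 11–0.
Park vs Kaur: Kaur wins 9–2.
Park vs Ahmed: Park wins 7–4.
Ekwueme vs Quinn: Ekwueme, 11–0.
Ekwueme vs Kaur: Ekwueme, 11–0.
Ekwueme–Ahmed: Ekwueme 10–1.
Quinn vs Kaur: Kaur, 11–0.
Quinn–Ahmed: Ahmed 10–1.
Kaur vs Ahmed: Kaur, 6–5.
Ekwueme defeats every rival head-to-head and is the Condorcet winner.

Ekwueme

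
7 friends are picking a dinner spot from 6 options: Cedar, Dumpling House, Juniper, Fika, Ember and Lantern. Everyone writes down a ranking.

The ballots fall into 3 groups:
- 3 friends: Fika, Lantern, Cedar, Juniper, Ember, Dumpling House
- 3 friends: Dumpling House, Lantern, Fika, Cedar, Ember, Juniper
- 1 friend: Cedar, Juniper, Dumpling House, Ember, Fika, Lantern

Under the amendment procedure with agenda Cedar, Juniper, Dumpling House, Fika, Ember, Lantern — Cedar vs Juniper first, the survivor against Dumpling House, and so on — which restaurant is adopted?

Fika

Round 1: Cedar vs Juniper — 7–0, Cedar advances.
Round 2: Cedar vs Dumpling House — 4–3, Cedar advances.
Round 3: Cedar vs Fika — 1–6, Fika advances.
Round 4: Fika vs Ember — 6–1, Fika advances.
Round 5: Fika vs Lantern — 4–3, Fika advances.
The agenda winner is Fika.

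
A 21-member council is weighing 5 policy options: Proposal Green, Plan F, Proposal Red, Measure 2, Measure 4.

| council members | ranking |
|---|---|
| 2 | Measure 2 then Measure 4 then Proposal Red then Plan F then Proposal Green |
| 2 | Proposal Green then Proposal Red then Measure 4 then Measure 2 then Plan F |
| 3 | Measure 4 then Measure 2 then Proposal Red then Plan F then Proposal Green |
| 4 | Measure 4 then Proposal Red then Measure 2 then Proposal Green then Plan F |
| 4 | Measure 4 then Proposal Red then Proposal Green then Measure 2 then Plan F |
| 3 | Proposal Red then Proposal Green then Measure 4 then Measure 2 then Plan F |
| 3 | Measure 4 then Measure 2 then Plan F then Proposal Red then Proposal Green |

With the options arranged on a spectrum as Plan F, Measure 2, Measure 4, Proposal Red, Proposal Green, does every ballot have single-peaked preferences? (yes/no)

yes

Axis positions: Plan F=1, Measure 2=2, Measure 4=3, Proposal Red=4, Proposal Green=5.
Group 1 (peak Measure 2 at position 2): ranking walks positions 2-3-4-1-5, expanding outward from the peak — single-peaked.
Group 2 (peak Proposal Green at position 5): ranking walks positions 5-4-3-2-1, expanding outward from the peak — single-peaked.
Group 3 (peak Measure 4 at position 3): ranking walks positions 3-2-4-1-5, expanding outward from the peak — single-peaked.
Group 4 (peak Measure 4 at position 3): ranking walks positions 3-4-2-5-1, expanding outward from the peak — single-peaked.
Group 5 (peak Measure 4 at position 3): ranking walks positions 3-4-5-2-1, expanding outward from the peak — single-peaked.
Group 6 (peak Proposal Red at position 4): ranking walks positions 4-5-3-2-1, expanding outward from the peak — single-peaked.
Group 7 (peak Measure 4 at position 3): ranking walks positions 3-2-1-4-5, expanding outward from the peak — single-peaked.
Every ranking is single-peaked on this axis.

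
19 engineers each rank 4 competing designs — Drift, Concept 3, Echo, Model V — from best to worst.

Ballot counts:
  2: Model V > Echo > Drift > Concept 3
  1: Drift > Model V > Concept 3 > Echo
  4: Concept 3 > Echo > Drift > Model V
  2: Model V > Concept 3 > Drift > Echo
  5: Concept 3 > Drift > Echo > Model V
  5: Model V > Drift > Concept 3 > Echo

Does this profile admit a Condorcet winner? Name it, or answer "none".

none

Check each pair by majority over 19 ballots:
Drift vs Concept 3: Drift preferred on 2+1+5 = 8 ballots; Concept 3 wins 11–8.
Drift vs Echo: 1+2+5+5 = 13 for Drift, 6 for Echo — Drift by 13–6.
Drift vs Model V: 1+4+5 = 10 for Drift, 9 for Model V — Drift by 10–9.
Concept 3 vs Echo: Concept 3 is ranked higher on 1+4+2+5+5 = 17 ballots, Echo on 2. Concept 3 wins 17–2.
Concept 3 vs Model V: Concept 3 preferred on 4+5 = 9 ballots; Model V wins 10–9.
Echo vs Model V: 4+5 = 9 for Echo, 10 for Model V — Model V by 10–9.
Each design drops at least one matchup (Drift loses to Concept 3; Concept 3 loses to Model V; Echo loses to Drift; Model V loses to Drift); the cycle Drift beats Model V beats Concept 3 beats Drift rules out a Condorcet winner.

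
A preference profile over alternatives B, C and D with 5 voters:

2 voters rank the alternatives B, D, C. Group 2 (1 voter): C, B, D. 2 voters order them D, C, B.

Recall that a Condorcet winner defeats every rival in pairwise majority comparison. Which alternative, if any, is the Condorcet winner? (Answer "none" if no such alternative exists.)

Pairwise majorities:
B–C: C 3–2.
B–D: B 3–2.
C vs D: D, 4–1.
Every alternative loses at least once (B loses to C; C loses to D; D loses to B). The majority relation contains the cycle B → D → C → B, so there is no Condorcet winner.

none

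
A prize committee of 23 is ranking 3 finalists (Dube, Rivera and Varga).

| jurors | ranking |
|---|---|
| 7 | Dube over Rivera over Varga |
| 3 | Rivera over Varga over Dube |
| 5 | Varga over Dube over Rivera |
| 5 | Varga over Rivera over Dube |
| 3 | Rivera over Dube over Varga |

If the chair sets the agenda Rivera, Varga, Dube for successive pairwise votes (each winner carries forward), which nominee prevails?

Dube

Round 1: Rivera vs Varga — 13–10, Rivera advances.
Round 2: Rivera vs Dube — 11–12, Dube advances.
The agenda winner is Dube.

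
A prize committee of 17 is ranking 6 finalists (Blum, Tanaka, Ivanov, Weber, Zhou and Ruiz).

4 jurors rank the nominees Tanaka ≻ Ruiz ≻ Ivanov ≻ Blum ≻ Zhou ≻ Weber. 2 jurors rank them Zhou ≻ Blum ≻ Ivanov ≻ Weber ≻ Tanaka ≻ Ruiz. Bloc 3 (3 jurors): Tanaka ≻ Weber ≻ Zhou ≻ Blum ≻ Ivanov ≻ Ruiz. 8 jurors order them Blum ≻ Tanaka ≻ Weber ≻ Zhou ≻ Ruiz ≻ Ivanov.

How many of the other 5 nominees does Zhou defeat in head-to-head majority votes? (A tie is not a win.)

Zhou against each rival (17 jurors):
Zhou–Blum: Blum 12–5.
Zhou vs Tanaka: 2 to 15, Tanaka.
Zhou–Ivanov: Zhou 13–4.
Zhou–Weber: Weber 11–6.
Zhou vs Ruiz: Zhou preferred on 2+3+8 = 13 ballots; Zhou wins 13–4.
Zhou beats Ivanov, Ruiz; loses to Blum, Tanaka, Weber — 2 pairwise wins.

2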